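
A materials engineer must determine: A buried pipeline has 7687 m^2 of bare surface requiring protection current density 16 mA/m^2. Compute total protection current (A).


I = area * current density, then convert mA → A (÷1000)
I = 7687 * 16 / 1000 = 122.99 A

122.99 A


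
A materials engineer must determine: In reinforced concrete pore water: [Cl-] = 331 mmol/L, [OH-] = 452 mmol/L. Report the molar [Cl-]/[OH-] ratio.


Threshold parameter = [Cl-] / [OH-] (molar basis; both in mmol/L, so units cancel)
Ratio = 331 / 452 = 0.73

0.73


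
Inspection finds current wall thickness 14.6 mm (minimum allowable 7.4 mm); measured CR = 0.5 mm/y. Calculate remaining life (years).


Apply the remaining-life relation: RL = (t_current − t_min) / CR
RL = (14.6 − 7.4) / 0.5 = 7.2 / 0.5 = 14.4 years

14.4 years


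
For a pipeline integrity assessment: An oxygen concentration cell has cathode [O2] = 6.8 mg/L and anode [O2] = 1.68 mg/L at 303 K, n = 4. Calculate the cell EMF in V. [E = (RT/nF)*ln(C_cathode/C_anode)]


Apply the Nernst concentration-cell relation: E = (RT/nF)*ln(C_cathode/C_anode)
RT/nF = 8.314*303/(4*96485) = 0.00652729 V
ln(6.8/1.68) = 1.39813
E = 0.00652729 * 1.39813 = 0.00913 V

0.00913 V


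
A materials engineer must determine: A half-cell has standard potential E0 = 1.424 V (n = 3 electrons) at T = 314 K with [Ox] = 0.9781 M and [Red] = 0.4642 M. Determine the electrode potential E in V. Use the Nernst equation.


Apply the Nernst equation: E = E0 + (RT/nF)*ln([Ox]/[Red])
Step 1: RT/nF = 8.314*314/(3*96485) = 0.009019 V
Step 2: [Ox]/[Red] = 0.9781/0.4642 = 2.107066
Step 3: ln(2.107066) = 0.745296
Step 4: correction = 0.009019 * 0.745296 = 0.0067 V
E = 1.424 + 0.0067 = 1.4307 V

1.4307 V


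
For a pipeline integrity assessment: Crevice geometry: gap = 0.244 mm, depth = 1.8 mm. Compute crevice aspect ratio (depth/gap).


Aspect ratio = depth / gap
Ratio = 1.8 / 0.244 = 7.4

7.4


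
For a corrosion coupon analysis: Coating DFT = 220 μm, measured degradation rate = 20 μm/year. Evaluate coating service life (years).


Service life = thickness / degradation rate
Life = 220 / 20 = 11.0 years

11.0 years


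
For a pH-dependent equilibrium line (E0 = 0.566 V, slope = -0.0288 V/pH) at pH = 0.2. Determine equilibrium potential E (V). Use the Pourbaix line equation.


Apply the Pourbaix line equation: E = E0 + slope*pH
E = 0.566 + (-0.0288)*0.2 = 0.566 + (-0.00576) = 0.56024 V
Rounded to 4 decimal places: E = 0.5602 V

0.5602 V


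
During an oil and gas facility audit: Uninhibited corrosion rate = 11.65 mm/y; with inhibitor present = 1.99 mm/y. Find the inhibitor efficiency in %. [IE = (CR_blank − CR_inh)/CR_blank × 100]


Apply the inhibitor-efficiency definition: IE = (CR_blank − CR_inh)/CR_blank × 100
IE = (11.65 − 1.99) / 11.65 × 100
IE = 9.66 / 11.65 × 100 = 82.9 %

82.9 %


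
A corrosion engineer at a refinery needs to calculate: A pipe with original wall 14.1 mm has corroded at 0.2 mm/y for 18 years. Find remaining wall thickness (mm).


Remaining wall = original − CR × time
t = 14.1 − 0.2*18 = 14.1 − 3.6 = 10.5 mm

10.5 mm


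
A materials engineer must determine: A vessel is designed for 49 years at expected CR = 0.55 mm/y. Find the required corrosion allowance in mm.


Corrosion allowance = CR × design life
CA = 0.55 * 49 = 26.95 mm

26.95 mm


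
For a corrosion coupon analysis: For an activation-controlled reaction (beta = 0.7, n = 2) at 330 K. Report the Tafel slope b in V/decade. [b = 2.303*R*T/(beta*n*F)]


Apply the Tafel slope relation: b = 2.303*R*T/(beta*n*F)
Numerator: 2.303 * 8.314 * 330 = 6318.56
Denominator: 0.7 * 2 * 96485 = 135079.0
b = 6318.56 / 135079.0 = 0.0468 V/decade

0.0468 V/decade


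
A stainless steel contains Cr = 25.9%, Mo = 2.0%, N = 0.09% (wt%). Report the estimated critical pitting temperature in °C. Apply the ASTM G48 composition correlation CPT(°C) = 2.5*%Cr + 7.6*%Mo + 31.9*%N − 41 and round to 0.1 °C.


Apply the ASTM G48 empirical CPT estimate: CPT(°C) = 2.5*%Cr + 7.6*%Mo + 31.9*%N − 41
2.5*25.9 = 64.75; 7.6*2.0 = 15.2; 31.9*0.09 = 2.871
CPT = 64.75 + 15.2 + 2.871 − 41 = 41.821 °C
Rounded to 0.1 °C: CPT ≈ 41.8 °C

41.8 °C


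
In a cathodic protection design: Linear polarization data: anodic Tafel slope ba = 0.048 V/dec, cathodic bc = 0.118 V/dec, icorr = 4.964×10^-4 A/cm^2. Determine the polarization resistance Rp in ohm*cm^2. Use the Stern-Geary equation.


Apply the Stern-Geary equation: Rp = ba*bc / (2.303*icorr*(ba+bc))
ba*bc = 0.048*0.118 = 0.005664
ba+bc = 0.166; 2.303*icorr*(ba+bc) = 2.303*4.964×10^-4*0.166 = 1.8977273×10^-4
Rp = 0.005664 / 1.8977273×10^-4 = 29.8 ohm*cm^2

29.8 ohm*cm^2


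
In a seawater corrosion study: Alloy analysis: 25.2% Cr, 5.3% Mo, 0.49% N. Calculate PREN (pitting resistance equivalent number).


Apply the PREN formula: PREN = Cr + 3.3*Mo + 16*N
PREN = 25.2 + 3.3*5.3 + 16*0.49
PREN = 25.2 + 17.49 + 7.84 = 50.53

50.53


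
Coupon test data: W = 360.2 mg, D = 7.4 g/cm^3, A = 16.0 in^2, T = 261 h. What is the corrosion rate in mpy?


Apply the mpy weight-loss relation: CR = 534 * W / (D * A * T)
Numerator: 534 * 360.2 = 192346.8
Denominator: 7.4 * 16.0 * 261 = 30902.4
CR = 192346.8 / 30902.4 = 6.224 mpy

6.224 mpy


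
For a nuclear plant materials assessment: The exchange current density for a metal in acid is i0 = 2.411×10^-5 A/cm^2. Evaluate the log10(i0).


i0 = 2.411×10^-5 A/cm^2
log10(i0) = -4.618

-4.618


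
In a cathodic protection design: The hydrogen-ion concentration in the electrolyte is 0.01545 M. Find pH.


pH = −log10[H+]
pH = −log10(0.01545) = 1.81

1.81


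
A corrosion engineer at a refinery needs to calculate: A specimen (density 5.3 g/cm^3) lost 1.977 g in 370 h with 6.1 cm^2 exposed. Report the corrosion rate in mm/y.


Apply the mm/y weight-loss relation: CR = 87600 * W / (D * A * T)
Numerator: 87600 * 1.977 = 173185.2
Denominator: 5.3 * 6.1 * 370 = 11962.1
CR = 173185.2 / 11962.1 = 14.47783 mm/y

14.47783 mm/y


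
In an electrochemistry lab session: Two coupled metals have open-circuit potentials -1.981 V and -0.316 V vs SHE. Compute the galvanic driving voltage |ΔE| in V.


Driving voltage is the absolute potential difference.
|ΔE| = |-1.981 − (-0.316)| = 1.665 V

1.665 V


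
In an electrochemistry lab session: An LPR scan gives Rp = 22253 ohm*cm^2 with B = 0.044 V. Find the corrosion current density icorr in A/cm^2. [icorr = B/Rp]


Apply the Stern-Geary relation: icorr = B / Rp
icorr = 0.044 / 22253 = 1.977×10^-6 A/cm^2

1.977×10^-6 A/cm^2


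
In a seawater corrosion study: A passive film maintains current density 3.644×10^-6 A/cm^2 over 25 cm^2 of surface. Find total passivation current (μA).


I = i_pass * A, then convert A → μA (×10^6)
I = 3.644×10^-6 * 25 * 10^6 = 91.1 μA

91.1 μA


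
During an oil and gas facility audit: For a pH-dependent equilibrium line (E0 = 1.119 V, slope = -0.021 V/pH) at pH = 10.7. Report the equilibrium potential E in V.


Apply the Pourbaix line equation: E = E0 + slope*pH
E = 1.119 + (-0.021)*10.7 = 1.119 + (-0.2247) = 0.8943 V
Rounded to 3 decimal places: E = 0.894 V

0.894 V


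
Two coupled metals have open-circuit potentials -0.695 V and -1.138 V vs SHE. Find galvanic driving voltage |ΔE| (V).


Driving voltage is the absolute potential difference.
|ΔE| = |-0.695 − (-1.138)| = 0.443 V

0.443 V


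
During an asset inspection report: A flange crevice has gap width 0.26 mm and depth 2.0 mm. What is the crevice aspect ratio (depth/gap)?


Aspect ratio = depth / gap
Ratio = 2.0 / 0.26 = 7.7

7.7


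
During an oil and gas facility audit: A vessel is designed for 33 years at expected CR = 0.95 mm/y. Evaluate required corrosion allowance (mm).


Corrosion allowance = CR × design life
CA = 0.95 * 33 = 31.35 mm

31.35 mm


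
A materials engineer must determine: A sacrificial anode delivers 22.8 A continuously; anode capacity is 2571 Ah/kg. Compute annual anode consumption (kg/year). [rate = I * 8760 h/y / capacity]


Annual consumption = current * hours per year / capacity
Rate = 22.8 * 8760 / 2571 = 77.7 kg/year

77.7 kg/year


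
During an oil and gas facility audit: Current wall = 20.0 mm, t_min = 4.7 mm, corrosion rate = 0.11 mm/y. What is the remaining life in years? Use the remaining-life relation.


Apply the remaining-life relation: RL = (t_current − t_min) / CR
RL = (20.0 − 4.7) / 0.11 = 15.3 / 0.11 = 139.1 years

139.1 years


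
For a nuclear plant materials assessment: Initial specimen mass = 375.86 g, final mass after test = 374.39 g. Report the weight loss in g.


Weight loss = initial − final
WL = 375.86 − 374.39 = 1.47 g

1.47 g


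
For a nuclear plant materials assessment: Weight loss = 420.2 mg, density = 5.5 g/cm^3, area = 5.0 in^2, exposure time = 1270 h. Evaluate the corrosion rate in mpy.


Apply the mpy weight-loss relation: CR = 534 * W / (D * A * T)
Numerator: 534 * 420.2 = 224386.8
Denominator: 5.5 * 5.0 * 1270 = 34925.0
CR = 224386.8 / 34925.0 = 6.425 mpy

6.425 mpy


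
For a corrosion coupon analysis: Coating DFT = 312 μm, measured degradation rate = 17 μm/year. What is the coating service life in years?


Service life = thickness / degradation rate
Life = 312 / 17 = 18.4 years

18.4 years


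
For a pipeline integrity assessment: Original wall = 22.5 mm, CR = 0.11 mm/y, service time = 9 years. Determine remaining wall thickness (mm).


Remaining wall = original − CR × time
t = 22.5 − 0.11*9 = 22.5 − 0.99 = 21.51 mm

21.51 mm


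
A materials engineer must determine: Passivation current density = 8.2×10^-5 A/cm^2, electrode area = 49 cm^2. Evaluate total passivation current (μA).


I = i_pass * A, then convert A → μA (×10^6)
I = 8.2×10^-5 * 49 * 10^6 = 4018.0 μA

4018.0 μA


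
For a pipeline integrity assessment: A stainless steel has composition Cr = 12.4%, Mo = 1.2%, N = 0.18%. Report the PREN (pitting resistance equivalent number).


Apply the PREN formula: PREN = Cr + 3.3*Mo + 16*N
PREN = 12.4 + 3.3*1.2 + 16*0.18
PREN = 12.4 + 3.96 + 2.88 = 19.24

19.24


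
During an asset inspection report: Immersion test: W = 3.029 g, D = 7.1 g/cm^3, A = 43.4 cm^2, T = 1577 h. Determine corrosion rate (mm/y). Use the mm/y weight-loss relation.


Apply the mm/y weight-loss relation: CR = 87600 * W / (D * A * T)
Numerator: 87600 * 3.029 = 265340.4
Denominator: 7.1 * 43.4 * 1577 = 485936.78
CR = 265340.4 / 485936.78 = 0.546039 mm/y

0.546039 mm/y


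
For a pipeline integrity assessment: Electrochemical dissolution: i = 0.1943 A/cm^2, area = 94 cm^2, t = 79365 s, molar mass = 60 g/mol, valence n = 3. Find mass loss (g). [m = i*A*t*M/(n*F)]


Apply Faraday's law: m = i*A*t*M / (n*F)
Total charge passed Q = i*A*t = 0.1943*94*79365 = 1449538.233 C
m = Q*M/(n*F) = 1449538.233*60/(3*96485) = 300.4691 g

300.4691 g


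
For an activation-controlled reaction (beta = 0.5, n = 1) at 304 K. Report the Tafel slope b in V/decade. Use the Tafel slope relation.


Apply the Tafel slope relation: b = 2.303*R*T/(beta*n*F)
Numerator: 2.303 * 8.314 * 304 = 5820.73
Denominator: 0.5 * 1 * 96485 = 48242.5
b = 5820.73 / 48242.5 = 0.121 V/decade

0.121 V/decade


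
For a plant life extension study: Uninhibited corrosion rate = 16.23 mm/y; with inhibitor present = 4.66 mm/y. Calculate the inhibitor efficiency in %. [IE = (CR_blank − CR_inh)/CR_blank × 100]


Apply the inhibitor-efficiency definition: IE = (CR_blank − CR_inh)/CR_blank × 100
IE = (16.23 − 4.66) / 16.23 × 100
IE = 11.57 / 16.23 × 100 = 71.3 %

71.3 %


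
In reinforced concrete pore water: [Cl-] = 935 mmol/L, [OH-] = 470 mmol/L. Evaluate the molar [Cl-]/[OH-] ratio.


Threshold parameter = [Cl-] / [OH-] (molar basis; both in mmol/L, so units cancel)
Ratio = 935 / 470 = 1.99

1.99


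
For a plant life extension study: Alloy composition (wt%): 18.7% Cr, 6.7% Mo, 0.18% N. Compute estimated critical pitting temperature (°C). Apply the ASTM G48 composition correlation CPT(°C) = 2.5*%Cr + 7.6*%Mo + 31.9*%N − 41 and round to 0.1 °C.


Apply the ASTM G48 empirical CPT estimate: CPT(°C) = 2.5*%Cr + 7.6*%Mo + 31.9*%N − 41
2.5*18.7 = 46.75; 7.6*6.7 = 50.92; 31.9*0.18 = 5.742
CPT = 46.75 + 50.92 + 5.742 − 41 = 62.412 °C
Rounded to 0.1 °C: CPT ≈ 62.4 °C

62.4 °C


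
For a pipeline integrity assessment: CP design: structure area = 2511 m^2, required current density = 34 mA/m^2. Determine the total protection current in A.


I = area * current density, then convert mA → A (÷1000)
I = 2511 * 34 / 1000 = 85.37 A

85.37 A


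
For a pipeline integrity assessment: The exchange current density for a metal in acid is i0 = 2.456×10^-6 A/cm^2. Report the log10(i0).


i0 = 2.456×10^-6 A/cm^2
log10(i0) = -5.61

-5.61


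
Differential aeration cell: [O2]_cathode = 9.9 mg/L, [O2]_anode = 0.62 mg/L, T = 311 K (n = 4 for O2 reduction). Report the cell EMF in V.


Apply the Nernst concentration-cell relation: E = (RT/nF)*ln(C_cathode/C_anode)
RT/nF = 8.314*311/(4*96485) = 0.00669963 V
ln(9.9/0.62) = 2.77057
E = 0.00669963 * 2.77057 = 0.01856 V

0.01856 V


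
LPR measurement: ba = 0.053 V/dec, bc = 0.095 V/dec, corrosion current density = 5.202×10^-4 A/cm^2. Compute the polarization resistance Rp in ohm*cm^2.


Apply the Stern-Geary equation: Rp = ba*bc / (2.303*icorr*(ba+bc))
ba*bc = 0.053*0.095 = 0.005035
ba+bc = 0.148; 2.303*icorr*(ba+bc) = 2.303*5.202×10^-4*0.148 = 1.7730705×10^-4
Rp = 0.005035 / 1.7730705×10^-4 = 28.4 ohm*cm^2

28.4 ohm*cm^2


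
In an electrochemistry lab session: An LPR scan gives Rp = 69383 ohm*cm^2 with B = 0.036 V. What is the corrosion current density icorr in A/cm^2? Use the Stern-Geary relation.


Apply the Stern-Geary relation: icorr = B / Rp
icorr = 0.036 / 69383 = 5.189×10^-7 A/cm^2

5.189×10^-7 A/cm^2


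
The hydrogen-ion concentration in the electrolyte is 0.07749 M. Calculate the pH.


pH = −log10[H+]
pH = −log10(0.07749) = 1.11

1.11


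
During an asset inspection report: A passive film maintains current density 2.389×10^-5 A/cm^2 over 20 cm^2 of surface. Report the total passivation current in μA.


I = i_pass * A, then convert A → μA (×10^6)
I = 2.389×10^-5 * 20 * 10^6 = 477.8 μA

477.8 μA


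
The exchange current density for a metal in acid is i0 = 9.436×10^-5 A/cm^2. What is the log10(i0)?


i0 = 9.436×10^-5 A/cm^2
log10(i0) = -4.025

-4.025


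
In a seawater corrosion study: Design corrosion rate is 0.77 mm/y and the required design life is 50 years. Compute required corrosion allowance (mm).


Corrosion allowance = CR × design life
CA = 0.77 * 50 = 38.5 mm

38.5 mm


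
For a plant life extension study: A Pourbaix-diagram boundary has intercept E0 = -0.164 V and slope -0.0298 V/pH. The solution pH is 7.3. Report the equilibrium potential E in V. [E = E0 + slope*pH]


Apply the Pourbaix line equation: E = E0 + slope*pH
E = -0.164 + (-0.0298)*7.3 = -0.164 + (-0.21754) = -0.38154 V
Rounded to 3 decimal places: E = -0.382 V

-0.382 V


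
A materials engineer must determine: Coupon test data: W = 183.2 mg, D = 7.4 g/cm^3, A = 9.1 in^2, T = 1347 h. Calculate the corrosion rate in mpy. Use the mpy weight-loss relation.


Apply the mpy weight-loss relation: CR = 534 * W / (D * A * T)
Numerator: 534 * 183.2 = 97828.8
Denominator: 7.4 * 9.1 * 1347 = 90706.98
CR = 97828.8 / 90706.98 = 1.07851 mpy

1.07851 mpy


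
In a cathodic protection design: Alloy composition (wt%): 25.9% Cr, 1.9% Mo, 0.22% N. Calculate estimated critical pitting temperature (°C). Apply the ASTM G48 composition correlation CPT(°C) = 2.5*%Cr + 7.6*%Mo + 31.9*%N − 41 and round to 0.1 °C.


Apply the ASTM G48 empirical CPT estimate: CPT(°C) = 2.5*%Cr + 7.6*%Mo + 31.9*%N − 41
2.5*25.9 = 64.75; 7.6*1.9 = 14.44; 31.9*0.22 = 7.018
CPT = 64.75 + 14.44 + 7.018 − 41 = 45.208 °C
Rounded to 0.1 °C: CPT ≈ 45.2 °C

45.2 °C


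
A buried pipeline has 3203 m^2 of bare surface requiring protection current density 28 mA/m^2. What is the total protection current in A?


I = area * current density, then convert mA → A (÷1000)
I = 3203 * 28 / 1000 = 89.68 A

89.68 A


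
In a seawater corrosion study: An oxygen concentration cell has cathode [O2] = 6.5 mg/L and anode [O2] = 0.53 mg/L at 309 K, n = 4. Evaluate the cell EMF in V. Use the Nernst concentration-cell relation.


Apply the Nernst concentration-cell relation: E = (RT/nF)*ln(C_cathode/C_anode)
RT/nF = 8.314*309/(4*96485) = 0.00665654 V
ln(6.5/0.53) = 2.50668
E = 0.00665654 * 2.50668 = 0.01669 V

0.01669 V


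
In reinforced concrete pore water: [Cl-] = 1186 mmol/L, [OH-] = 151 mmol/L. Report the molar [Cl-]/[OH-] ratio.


Threshold parameter = [Cl-] / [OH-] (molar basis; both in mmol/L, so units cancel)
Ratio = 1186 / 151 = 7.85

7.85


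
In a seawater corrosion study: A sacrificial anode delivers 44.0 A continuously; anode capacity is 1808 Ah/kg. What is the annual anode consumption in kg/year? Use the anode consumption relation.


Annual consumption = current * hours per year / capacity
Rate = 44.0 * 8760 / 1808 = 213.2 kg/year

213.2 kg/year


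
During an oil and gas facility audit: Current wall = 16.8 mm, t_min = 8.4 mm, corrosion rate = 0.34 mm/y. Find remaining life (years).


Apply the remaining-life relation: RL = (t_current − t_min) / CR
RL = (16.8 − 8.4) / 0.34 = 8.4 / 0.34 = 24.7 years

24.7 years


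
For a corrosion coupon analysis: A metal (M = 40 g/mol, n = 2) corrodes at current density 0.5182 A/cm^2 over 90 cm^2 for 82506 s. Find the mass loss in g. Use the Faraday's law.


Apply Faraday's law: m = i*A*t*M / (n*F)
Total charge passed Q = i*A*t = 0.5182*90*82506 = 3847914.828 C
m = Q*M/(n*F) = 3847914.828*40/(2*96485) = 797.6193 g

797.6193 g


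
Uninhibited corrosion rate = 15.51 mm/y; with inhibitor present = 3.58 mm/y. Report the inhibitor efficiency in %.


Apply the inhibitor-efficiency definition: IE = (CR_blank − CR_inh)/CR_blank × 100
IE = (15.51 − 3.58) / 15.51 × 100
IE = 11.93 / 15.51 × 100 = 76.9 %

76.9 %


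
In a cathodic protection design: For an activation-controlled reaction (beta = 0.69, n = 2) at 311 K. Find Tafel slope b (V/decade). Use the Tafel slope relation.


Apply the Tafel slope relation: b = 2.303*R*T/(beta*n*F)
Numerator: 2.303 * 8.314 * 311 = 5954.76
Denominator: 0.69 * 2 * 96485 = 133149.3
b = 5954.76 / 133149.3 = 0.045 V/decade

0.045 V/decade


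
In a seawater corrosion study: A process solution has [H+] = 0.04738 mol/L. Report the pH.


pH = −log10[H+]
pH = −log10(0.04738) = 1.32

1.32


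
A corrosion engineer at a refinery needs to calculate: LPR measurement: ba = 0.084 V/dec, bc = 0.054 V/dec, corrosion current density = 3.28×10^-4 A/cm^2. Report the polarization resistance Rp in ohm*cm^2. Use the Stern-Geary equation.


Apply the Stern-Geary equation: Rp = ba*bc / (2.303*icorr*(ba+bc))
ba*bc = 0.084*0.054 = 0.004536
ba+bc = 0.138; 2.303*icorr*(ba+bc) = 2.303*3.28×10^-4*0.138 = 1.0424299×10^-4
Rp = 0.004536 / 1.0424299×10^-4 = 43.51 ohm*cm^2

43.51 ohm*cm^2


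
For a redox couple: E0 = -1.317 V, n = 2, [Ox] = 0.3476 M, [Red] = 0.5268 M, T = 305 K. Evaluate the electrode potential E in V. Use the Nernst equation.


Apply the Nernst equation: E = E0 + (RT/nF)*ln([Ox]/[Red])
Step 1: RT/nF = 8.314*305/(2*96485) = 0.01314075 V
Step 2: [Ox]/[Red] = 0.3476/0.5268 = 0.659833
Step 3: ln(0.659833) = -0.415769
Step 4: correction = 0.01314075 * -0.415769 = -0.0055 V
E = -1.317 + -0.0055 = -1.3225 V

-1.3225 V


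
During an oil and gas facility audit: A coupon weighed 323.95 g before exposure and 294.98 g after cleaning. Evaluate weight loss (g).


Weight loss = initial − final
WL = 323.95 − 294.98 = 28.97 g

28.97 g


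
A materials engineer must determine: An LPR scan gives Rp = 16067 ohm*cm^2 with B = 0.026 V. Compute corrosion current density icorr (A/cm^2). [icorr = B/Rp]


Apply the Stern-Geary relation: icorr = B / Rp
icorr = 0.026 / 16067 = 1.618×10^-6 A/cm^2

1.618×10^-6 A/cm^2


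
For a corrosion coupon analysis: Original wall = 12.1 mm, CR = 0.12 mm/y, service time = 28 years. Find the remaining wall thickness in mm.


Remaining wall = original − CR × time
t = 12.1 − 0.12*28 = 12.1 − 3.36 = 8.74 mm

8.74 mm


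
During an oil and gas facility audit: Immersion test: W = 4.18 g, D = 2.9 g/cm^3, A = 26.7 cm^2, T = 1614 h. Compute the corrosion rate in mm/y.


Apply the mm/y weight-loss relation: CR = 87600 * W / (D * A * T)
Numerator: 87600 * 4.18 = 366168.0
Denominator: 2.9 * 26.7 * 1614 = 124972.02
CR = 366168.0 / 124972.02 = 2.93 mm/y

2.93 mm/y


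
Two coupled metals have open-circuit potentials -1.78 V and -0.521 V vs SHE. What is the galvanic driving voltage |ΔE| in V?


Driving voltage is the absolute potential difference.
|ΔE| = |-1.78 − (-0.521)| = 1.259 V

1.259 V


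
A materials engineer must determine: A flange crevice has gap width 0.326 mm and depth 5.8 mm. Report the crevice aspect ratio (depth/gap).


Aspect ratio = depth / gap
Ratio = 5.8 / 0.326 = 17.8

17.8


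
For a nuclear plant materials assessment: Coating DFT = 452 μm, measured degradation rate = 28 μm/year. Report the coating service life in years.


Service life = thickness / degradation rate
Life = 452 / 28 = 16.1 years

16.1 years


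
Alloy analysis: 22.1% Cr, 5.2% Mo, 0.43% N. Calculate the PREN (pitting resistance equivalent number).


Apply the PREN formula: PREN = Cr + 3.3*Mo + 16*N
PREN = 22.1 + 3.3*5.2 + 16*0.43
PREN = 22.1 + 17.16 + 6.88 = 46.14

46.14


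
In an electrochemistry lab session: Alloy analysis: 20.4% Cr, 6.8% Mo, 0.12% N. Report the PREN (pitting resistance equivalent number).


Apply the PREN formula: PREN = Cr + 3.3*Mo + 16*N
PREN = 20.4 + 3.3*6.8 + 16*0.12
PREN = 20.4 + 22.44 + 1.92 = 44.76

44.76


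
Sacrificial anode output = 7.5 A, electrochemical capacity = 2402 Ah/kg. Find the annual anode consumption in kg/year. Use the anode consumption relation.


Annual consumption = current * hours per year / capacity
Rate = 7.5 * 8760 / 2402 = 27.4 kg/year

27.4 kg/year


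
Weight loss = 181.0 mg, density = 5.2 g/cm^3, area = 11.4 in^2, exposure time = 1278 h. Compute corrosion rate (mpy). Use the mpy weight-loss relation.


Apply the mpy weight-loss relation: CR = 534 * W / (D * A * T)
Numerator: 534 * 181.0 = 96654.0
Denominator: 5.2 * 11.4 * 1278 = 75759.84
CR = 96654.0 / 75759.84 = 1.2758 mpy

1.2758 mpy


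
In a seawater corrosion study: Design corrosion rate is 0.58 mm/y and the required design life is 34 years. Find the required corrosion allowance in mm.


Corrosion allowance = CR × design life
CA = 0.58 * 34 = 19.72 mm

19.72 mm


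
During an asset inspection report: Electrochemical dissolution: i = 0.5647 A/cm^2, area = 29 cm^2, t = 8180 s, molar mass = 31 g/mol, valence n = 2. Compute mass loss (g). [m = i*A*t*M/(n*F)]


Apply Faraday's law: m = i*A*t*M / (n*F)
Total charge passed Q = i*A*t = 0.5647*29*8180 = 133958.134 C
m = Q*M/(n*F) = 133958.134*31/(2*96485) = 21.52 g

21.52 g


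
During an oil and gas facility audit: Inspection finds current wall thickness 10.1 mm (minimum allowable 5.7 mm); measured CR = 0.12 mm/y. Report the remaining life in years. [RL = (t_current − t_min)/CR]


Apply the remaining-life relation: RL = (t_current − t_min) / CR
RL = (10.1 − 5.7) / 0.12 = 4.4 / 0.12 = 36.7 years

36.7 years


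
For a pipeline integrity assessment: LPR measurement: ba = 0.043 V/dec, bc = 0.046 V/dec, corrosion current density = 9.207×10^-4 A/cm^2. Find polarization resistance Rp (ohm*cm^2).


Apply the Stern-Geary equation: Rp = ba*bc / (2.303*icorr*(ba+bc))
ba*bc = 0.043*0.046 = 0.001978
ba+bc = 0.089; 2.303*icorr*(ba+bc) = 2.303*9.207×10^-4*0.089 = 1.8871312×10^-4
Rp = 0.001978 / 1.8871312×10^-4 = 10.5 ohm*cm^2

10.5 ohm*cm^2


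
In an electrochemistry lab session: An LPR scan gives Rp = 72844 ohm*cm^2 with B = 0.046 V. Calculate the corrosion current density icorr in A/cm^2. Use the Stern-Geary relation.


Apply the Stern-Geary relation: icorr = B / Rp
icorr = 0.046 / 72844 = 6.315×10^-7 A/cm^2

6.315×10^-7 A/cm^2


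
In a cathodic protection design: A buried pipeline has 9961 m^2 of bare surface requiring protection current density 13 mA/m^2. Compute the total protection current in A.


I = area * current density, then convert mA → A (÷1000)
I = 9961 * 13 / 1000 = 129.49 A

129.49 A


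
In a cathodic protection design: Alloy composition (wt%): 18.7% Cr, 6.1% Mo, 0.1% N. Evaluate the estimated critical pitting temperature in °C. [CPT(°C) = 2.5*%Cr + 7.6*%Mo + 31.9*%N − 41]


Apply the ASTM G48 empirical CPT estimate: CPT(°C) = 2.5*%Cr + 7.6*%Mo + 31.9*%N − 41
2.5*18.7 = 46.75; 7.6*6.1 = 46.36; 31.9*0.1 = 3.19
CPT = 46.75 + 46.36 + 3.19 − 41 = 55.3 °C
Rounded to 0.1 °C: CPT ≈ 55.3 °C

55.3 °C


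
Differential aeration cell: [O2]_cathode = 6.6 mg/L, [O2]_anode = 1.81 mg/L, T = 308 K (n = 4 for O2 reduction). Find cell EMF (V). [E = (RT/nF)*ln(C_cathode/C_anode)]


Apply the Nernst concentration-cell relation: E = (RT/nF)*ln(C_cathode/C_anode)
RT/nF = 8.314*308/(4*96485) = 0.006635 V
ln(6.6/1.81) = 1.29374
E = 0.006635 * 1.29374 = 0.00858 V

0.00858 V


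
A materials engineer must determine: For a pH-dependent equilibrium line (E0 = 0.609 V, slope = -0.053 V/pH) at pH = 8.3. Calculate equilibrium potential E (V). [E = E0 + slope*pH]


Apply the Pourbaix line equation: E = E0 + slope*pH
E = 0.609 + (-0.053)*8.3 = 0.609 + (-0.4399) = 0.1691 V
Rounded to 3 decimal places: E = 0.169 V

0.169 V


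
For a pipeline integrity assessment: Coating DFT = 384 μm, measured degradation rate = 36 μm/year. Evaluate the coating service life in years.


Service life = thickness / degradation rate
Life = 384 / 36 = 10.7 years

10.7 years


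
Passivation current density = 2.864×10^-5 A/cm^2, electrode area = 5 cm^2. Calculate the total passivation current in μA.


I = i_pass * A, then convert A → μA (×10^6)
I = 2.864×10^-5 * 5 * 10^6 = 143.2 μA

143.2 μA


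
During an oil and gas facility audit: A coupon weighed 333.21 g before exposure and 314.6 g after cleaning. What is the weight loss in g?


Weight loss = initial − final
WL = 333.21 − 314.6 = 18.61 g

18.61 g


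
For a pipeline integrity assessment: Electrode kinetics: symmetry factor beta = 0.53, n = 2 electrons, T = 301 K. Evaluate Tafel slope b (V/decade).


Apply the Tafel slope relation: b = 2.303*R*T/(beta*n*F)
Numerator: 2.303 * 8.314 * 301 = 5763.29
Denominator: 0.53 * 2 * 96485 = 102274.1
b = 5763.29 / 102274.1 = 0.0564 V/decade

0.0564 V/decade


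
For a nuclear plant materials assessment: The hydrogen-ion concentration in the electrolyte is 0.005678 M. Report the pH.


pH = −log10[H+]
pH = −log10(0.005678) = 2.25

2.25


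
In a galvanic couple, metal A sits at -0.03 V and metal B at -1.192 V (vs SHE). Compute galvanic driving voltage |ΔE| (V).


Driving voltage is the absolute potential difference.
|ΔE| = |-0.03 − (-1.192)| = 1.162 V

1.162 V


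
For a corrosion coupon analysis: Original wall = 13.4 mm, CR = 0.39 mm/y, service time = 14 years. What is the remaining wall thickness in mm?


Remaining wall = original − CR × time
t = 13.4 − 0.39*14 = 13.4 − 5.46 = 7.94 mm

7.94 mm


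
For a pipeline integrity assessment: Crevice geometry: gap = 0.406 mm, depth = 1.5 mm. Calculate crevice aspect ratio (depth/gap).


Aspect ratio = depth / gap
Ratio = 1.5 / 0.406 = 3.7

3.7


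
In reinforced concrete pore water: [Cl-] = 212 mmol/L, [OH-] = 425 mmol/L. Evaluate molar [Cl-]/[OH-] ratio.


Threshold parameter = [Cl-] / [OH-] (molar basis; both in mmol/L, so units cancel)
Ratio = 212 / 425 = 0.5

0.5


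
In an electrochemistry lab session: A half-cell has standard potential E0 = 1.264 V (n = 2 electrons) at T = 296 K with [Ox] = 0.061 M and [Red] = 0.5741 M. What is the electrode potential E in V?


Apply the Nernst equation: E = E0 + (RT/nF)*ln([Ox]/[Red])
Step 1: RT/nF = 8.314*296/(2*96485) = 0.01275299 V
Step 2: [Ox]/[Red] = 0.061/0.5741 = 0.106253
Step 3: ln(0.106253) = -2.241932
Step 4: correction = 0.01275299 * -2.241932 = -0.0286 V
E = 1.264 + -0.0286 = 1.2354 V

1.2354 V


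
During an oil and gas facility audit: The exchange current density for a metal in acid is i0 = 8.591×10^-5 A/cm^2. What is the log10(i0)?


i0 = 8.591×10^-5 A/cm^2
log10(i0) = -4.066

-4.066


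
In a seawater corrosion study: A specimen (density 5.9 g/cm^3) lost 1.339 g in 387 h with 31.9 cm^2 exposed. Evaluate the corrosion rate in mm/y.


Apply the mm/y weight-loss relation: CR = 87600 * W / (D * A * T)
Numerator: 87600 * 1.339 = 117296.4
Denominator: 5.9 * 31.9 * 387 = 72837.27
CR = 117296.4 / 72837.27 = 1.6104 mm/y

1.6104 mm/y


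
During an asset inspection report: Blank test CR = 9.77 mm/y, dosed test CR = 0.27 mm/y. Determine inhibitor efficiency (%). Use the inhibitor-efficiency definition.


Apply the inhibitor-efficiency definition: IE = (CR_blank − CR_inh)/CR_blank × 100
IE = (9.77 − 0.27) / 9.77 × 100
IE = 9.5 / 9.77 × 100 = 97.2 %

97.2 %


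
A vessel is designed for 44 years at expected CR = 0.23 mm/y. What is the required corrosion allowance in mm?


Corrosion allowance = CR × design life
CA = 0.23 * 44 = 10.12 mm

10.12 mm


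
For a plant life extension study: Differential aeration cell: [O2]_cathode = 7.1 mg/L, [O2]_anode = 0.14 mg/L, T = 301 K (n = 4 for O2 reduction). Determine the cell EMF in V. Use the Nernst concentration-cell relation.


Apply the Nernst concentration-cell relation: E = (RT/nF)*ln(C_cathode/C_anode)
RT/nF = 8.314*301/(4*96485) = 0.0064842 V
ln(7.1/0.14) = 3.92621
E = 0.0064842 * 3.92621 = 0.02546 V

0.02546 V


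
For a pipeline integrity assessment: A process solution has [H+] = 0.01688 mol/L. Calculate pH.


pH = −log10[H+]
pH = −log10(0.01688) = 1.77

1.77


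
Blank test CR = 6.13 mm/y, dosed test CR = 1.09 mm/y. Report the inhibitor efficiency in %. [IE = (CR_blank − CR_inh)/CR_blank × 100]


Apply the inhibitor-efficiency definition: IE = (CR_blank − CR_inh)/CR_blank × 100
IE = (6.13 − 1.09) / 6.13 × 100
IE = 5.04 / 6.13 × 100 = 82.2 %

82.2 %


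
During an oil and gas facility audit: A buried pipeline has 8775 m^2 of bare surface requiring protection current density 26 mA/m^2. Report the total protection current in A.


I = area * current density, then convert mA → A (÷1000)
I = 8775 * 26 / 1000 = 228.15 A

228.15 A


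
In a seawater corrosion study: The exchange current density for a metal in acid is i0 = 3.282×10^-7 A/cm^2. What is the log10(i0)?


i0 = 3.282×10^-7 A/cm^2
log10(i0) = -6.484

-6.484


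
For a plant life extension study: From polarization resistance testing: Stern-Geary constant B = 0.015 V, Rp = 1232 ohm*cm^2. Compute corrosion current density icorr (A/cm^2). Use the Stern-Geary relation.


Apply the Stern-Geary relation: icorr = B / Rp
icorr = 0.015 / 1232 = 1.218×10^-5 A/cm^2

1.218×10^-5 A/cm^2


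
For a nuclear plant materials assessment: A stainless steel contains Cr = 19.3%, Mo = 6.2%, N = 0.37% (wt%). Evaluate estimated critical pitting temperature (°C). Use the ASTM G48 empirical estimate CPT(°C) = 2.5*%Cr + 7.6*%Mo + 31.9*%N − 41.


Apply the ASTM G48 empirical CPT estimate: CPT(°C) = 2.5*%Cr + 7.6*%Mo + 31.9*%N − 41
2.5*19.3 = 48.25; 7.6*6.2 = 47.12; 31.9*0.37 = 11.803
CPT = 48.25 + 47.12 + 11.803 − 41 = 66.173 °C
Rounded to 0.1 °C: CPT ≈ 66.2 °C

66.2 °C


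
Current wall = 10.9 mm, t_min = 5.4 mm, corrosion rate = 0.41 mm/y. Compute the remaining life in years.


Apply the remaining-life relation: RL = (t_current − t_min) / CR
RL = (10.9 − 5.4) / 0.41 = 5.5 / 0.41 = 13.4 years

13.4 years


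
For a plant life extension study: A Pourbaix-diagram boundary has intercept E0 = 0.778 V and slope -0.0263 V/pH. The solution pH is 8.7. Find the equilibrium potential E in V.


Apply the Pourbaix line equation: E = E0 + slope*pH
E = 0.778 + (-0.0263)*8.7 = 0.778 + (-0.22881) = 0.54919 V
Rounded to 4 decimal places: E = 0.5492 V

0.5492 V


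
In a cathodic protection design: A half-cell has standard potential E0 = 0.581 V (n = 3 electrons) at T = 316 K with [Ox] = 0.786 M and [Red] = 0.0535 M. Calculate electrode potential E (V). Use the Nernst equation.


Apply the Nernst equation: E = E0 + (RT/nF)*ln([Ox]/[Red])
Step 1: RT/nF = 8.314*316/(3*96485) = 0.00907645 V
Step 2: [Ox]/[Red] = 0.786/0.0535 = 14.691589
Step 3: ln(14.691589) = 2.687275
Step 4: correction = 0.00907645 * 2.687275 = 0.024 V
E = 0.581 + 0.024 = 0.605 V

0.605 V


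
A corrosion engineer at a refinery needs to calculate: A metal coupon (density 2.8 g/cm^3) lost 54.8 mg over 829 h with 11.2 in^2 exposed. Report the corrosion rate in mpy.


Apply the mpy weight-loss relation: CR = 534 * W / (D * A * T)
Numerator: 534 * 54.8 = 29263.2
Denominator: 2.8 * 11.2 * 829 = 25997.44
CR = 29263.2 / 25997.44 = 1.1256 mpy

1.1256 mpy


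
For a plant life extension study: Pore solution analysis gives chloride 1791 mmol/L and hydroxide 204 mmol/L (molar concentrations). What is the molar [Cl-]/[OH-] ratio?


Threshold parameter = [Cl-] / [OH-] (molar basis; both in mmol/L, so units cancel)
Ratio = 1791 / 204 = 8.78

8.78


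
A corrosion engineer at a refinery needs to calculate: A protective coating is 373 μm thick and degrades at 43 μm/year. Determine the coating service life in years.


Service life = thickness / degradation rate
Life = 373 / 43 = 8.7 years

8.7 years


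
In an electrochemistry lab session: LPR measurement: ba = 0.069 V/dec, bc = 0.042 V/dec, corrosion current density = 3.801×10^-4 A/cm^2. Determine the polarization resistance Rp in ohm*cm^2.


Apply the Stern-Geary equation: Rp = ba*bc / (2.303*icorr*(ba+bc))
ba*bc = 0.069*0.042 = 0.002898
ba+bc = 0.111; 2.303*icorr*(ba+bc) = 2.303*3.801×10^-4*0.111 = 9.7166103×10^-5
Rp = 0.002898 / 9.7166103×10^-5 = 29.8 ohm*cm^2

29.8 ohm*cm^2


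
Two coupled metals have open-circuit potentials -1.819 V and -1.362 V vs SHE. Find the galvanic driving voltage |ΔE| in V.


Driving voltage is the absolute potential difference.
|ΔE| = |-1.819 − (-1.362)| = 0.457 V

0.457 V


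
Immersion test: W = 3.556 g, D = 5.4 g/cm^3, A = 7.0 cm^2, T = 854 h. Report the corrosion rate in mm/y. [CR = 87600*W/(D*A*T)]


Apply the mm/y weight-loss relation: CR = 87600 * W / (D * A * T)
Numerator: 87600 * 3.556 = 311505.6
Denominator: 5.4 * 7.0 * 854 = 32281.2
CR = 311505.6 / 32281.2 = 9.649753 mm/y

9.649753 mm/y


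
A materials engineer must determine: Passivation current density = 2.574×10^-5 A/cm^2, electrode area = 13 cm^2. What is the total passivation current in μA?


I = i_pass * A, then convert A → μA (×10^6)
I = 2.574×10^-5 * 13 * 10^6 = 334.62 μA

334.62 μA


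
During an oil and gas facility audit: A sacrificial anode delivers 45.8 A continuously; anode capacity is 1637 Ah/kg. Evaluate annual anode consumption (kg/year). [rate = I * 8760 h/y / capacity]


Annual consumption = current * hours per year / capacity
Rate = 45.8 * 8760 / 1637 = 245.1 kg/year

245.1 kg/year


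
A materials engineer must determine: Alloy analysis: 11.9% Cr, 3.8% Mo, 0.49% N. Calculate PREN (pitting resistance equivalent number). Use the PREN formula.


Apply the PREN formula: PREN = Cr + 3.3*Mo + 16*N
PREN = 11.9 + 3.3*3.8 + 16*0.49
PREN = 11.9 + 12.54 + 7.84 = 32.28

32.28


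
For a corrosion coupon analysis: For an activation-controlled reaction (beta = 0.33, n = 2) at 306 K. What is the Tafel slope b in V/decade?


Apply the Tafel slope relation: b = 2.303*R*T/(beta*n*F)
Numerator: 2.303 * 8.314 * 306 = 5859.03
Denominator: 0.33 * 2 * 96485 = 63680.1
b = 5859.03 / 63680.1 = 0.092 V/decade

0.092 V/decade


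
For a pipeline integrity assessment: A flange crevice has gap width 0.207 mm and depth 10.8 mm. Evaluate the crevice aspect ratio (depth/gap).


Aspect ratio = depth / gap
Ratio = 10.8 / 0.207 = 52.2

52.2


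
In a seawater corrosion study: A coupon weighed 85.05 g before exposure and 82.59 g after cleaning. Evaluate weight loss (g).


Weight loss = initial − final
WL = 85.05 − 82.59 = 2.46 g

2.46 g


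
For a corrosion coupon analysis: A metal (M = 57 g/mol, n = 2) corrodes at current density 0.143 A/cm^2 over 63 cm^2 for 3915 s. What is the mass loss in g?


Apply Faraday's law: m = i*A*t*M / (n*F)
Total charge passed Q = i*A*t = 0.143*63*3915 = 35270.235 C
m = Q*M/(n*F) = 35270.235*57/(2*96485) = 10.41822 g

10.41822 g


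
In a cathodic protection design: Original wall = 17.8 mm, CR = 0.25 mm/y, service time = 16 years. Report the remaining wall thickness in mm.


Remaining wall = original − CR × time
t = 17.8 − 0.25*16 = 17.8 − 4.0 = 13.8 mm

13.8 mm


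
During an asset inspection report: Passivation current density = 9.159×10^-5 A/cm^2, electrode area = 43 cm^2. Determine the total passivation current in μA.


I = i_pass * A, then convert A → μA (×10^6)
I = 9.159×10^-5 * 43 * 10^6 = 3938.37 μA

3938.37 μA


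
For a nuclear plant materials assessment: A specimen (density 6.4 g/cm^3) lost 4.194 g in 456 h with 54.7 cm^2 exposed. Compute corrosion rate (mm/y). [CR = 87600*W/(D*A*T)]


Apply the mm/y weight-loss relation: CR = 87600 * W / (D * A * T)
Numerator: 87600 * 4.194 = 367394.4
Denominator: 6.4 * 54.7 * 456 = 159636.48
CR = 367394.4 / 159636.48 = 2.301444 mm/y

2.301444 mm/y


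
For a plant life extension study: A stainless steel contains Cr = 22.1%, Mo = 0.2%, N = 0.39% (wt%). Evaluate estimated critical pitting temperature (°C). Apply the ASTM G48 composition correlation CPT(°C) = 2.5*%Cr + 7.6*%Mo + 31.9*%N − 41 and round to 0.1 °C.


Apply the ASTM G48 empirical CPT estimate: CPT(°C) = 2.5*%Cr + 7.6*%Mo + 31.9*%N − 41
2.5*22.1 = 55.25; 7.6*0.2 = 1.52; 31.9*0.39 = 12.441
CPT = 55.25 + 1.52 + 12.441 − 41 = 28.211 °C
Rounded to 0.1 °C: CPT ≈ 28.2 °C

28.2 °C


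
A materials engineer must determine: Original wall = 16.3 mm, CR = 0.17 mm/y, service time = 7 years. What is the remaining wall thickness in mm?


Remaining wall = original − CR × time
t = 16.3 − 0.17*7 = 16.3 − 1.19 = 15.11 mm

15.11 mm


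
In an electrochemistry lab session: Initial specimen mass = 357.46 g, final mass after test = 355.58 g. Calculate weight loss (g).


Weight loss = initial − final
WL = 357.46 − 355.58 = 1.88 g

1.88 g


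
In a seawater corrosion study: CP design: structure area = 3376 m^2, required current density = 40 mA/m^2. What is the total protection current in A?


I = area * current density, then convert mA → A (÷1000)
I = 3376 * 40 / 1000 = 135.04 A

135.04 A


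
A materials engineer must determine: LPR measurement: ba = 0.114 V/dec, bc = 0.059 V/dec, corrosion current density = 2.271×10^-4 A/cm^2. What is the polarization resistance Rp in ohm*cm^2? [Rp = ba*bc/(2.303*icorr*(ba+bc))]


Apply the Stern-Geary equation: Rp = ba*bc / (2.303*icorr*(ba+bc))
ba*bc = 0.114*0.059 = 0.006726
ba+bc = 0.173; 2.303*icorr*(ba+bc) = 2.303*2.271×10^-4*0.173 = 9.0480955×10^-5
Rp = 0.006726 / 9.0480955×10^-5 = 74.34 ohm*cm^2

74.34 ohm*cm^2


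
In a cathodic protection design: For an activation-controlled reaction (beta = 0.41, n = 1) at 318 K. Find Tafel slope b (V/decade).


Apply the Tafel slope relation: b = 2.303*R*T/(beta*n*F)
Numerator: 2.303 * 8.314 * 318 = 6088.79
Denominator: 0.41 * 1 * 96485 = 39558.85
b = 6088.79 / 39558.85 = 0.154 V/decade

0.154 V/decade


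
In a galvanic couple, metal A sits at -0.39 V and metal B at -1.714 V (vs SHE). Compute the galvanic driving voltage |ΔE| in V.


Driving voltage is the absolute potential difference.
|ΔE| = |-0.39 − (-1.714)| = 1.324 V

1.324 V
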